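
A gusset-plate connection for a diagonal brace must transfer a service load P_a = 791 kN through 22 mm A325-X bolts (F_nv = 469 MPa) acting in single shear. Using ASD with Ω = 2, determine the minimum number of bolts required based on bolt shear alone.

9 bolts

A_b = π·22²/4 = 380.1 mm².
Per-bolt allowable strength R_n/Ω = 469 × 380.1 × 1 / 1000 / 2 = 89.14 kN.
n ≥ 791 / 89.14 = 8.874 → use 9 bolts.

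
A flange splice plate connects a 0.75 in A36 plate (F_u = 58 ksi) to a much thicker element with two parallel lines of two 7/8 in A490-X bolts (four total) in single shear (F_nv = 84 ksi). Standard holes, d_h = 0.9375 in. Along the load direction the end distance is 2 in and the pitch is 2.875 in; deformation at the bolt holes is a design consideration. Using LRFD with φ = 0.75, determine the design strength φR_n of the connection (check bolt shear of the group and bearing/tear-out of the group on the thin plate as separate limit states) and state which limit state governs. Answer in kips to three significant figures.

Bolt shear: A_b = π·0.875²/4 = 0.6013 in²; R_n = 84 × 0.6013 × 4 × 1 = 202 kips → 0.75 × 202 = 152 kips.
Bearing (1.2 l_c t F_u ≤ 2.4 d t F_u): upper limit = 2.4·0.875·0.75·58 = 91.35 kips.
  Edge l_c = 2 − 0.9375/2 = 1.531 → r_n = 79.93 kips; interior l_c = 2.875 − 0.9375 = 1.938 → r_n = 91.35 kips.
  R_n,bearing = 2·79.93 + 2·91.35 = 342.6 kips → 0.75 × 342.6 = 257 kips.
Bolt shear governs: 152 kips.

152 kips (bolt shear governs)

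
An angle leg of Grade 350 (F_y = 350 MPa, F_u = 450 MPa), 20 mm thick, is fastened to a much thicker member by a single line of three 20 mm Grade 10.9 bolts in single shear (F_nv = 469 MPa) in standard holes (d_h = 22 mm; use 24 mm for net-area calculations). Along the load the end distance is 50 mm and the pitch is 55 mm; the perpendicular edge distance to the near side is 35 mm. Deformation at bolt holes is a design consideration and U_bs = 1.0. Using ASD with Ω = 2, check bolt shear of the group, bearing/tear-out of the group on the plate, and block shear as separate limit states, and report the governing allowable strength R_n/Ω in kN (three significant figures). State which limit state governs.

221 kN (bolt shear governs)

Bolt shear: A_b = π·20²/4 = 314.2 mm²; R_n = 469 × 314.2 × 3 × 1 / 1000 = 442 kN → 442 / 2 = 221 kN.
Bearing: edge l_c = 39, r_n = 421.2 kN; interior l_c = 33, r_n = 356.4 kN; R_n = 421.2 + 2·356.4 = 1134 kN → 567 kN.
Block shear: A_gv = 3200, A_nv = 2000, A_nt = 460 mm²; R_n = min(0.6F_uA_nv, 0.6F_yA_gv) + U_bs·F_u·A_nt = 747 kN → 374 kN.
Bolt shear governs: 221 kN.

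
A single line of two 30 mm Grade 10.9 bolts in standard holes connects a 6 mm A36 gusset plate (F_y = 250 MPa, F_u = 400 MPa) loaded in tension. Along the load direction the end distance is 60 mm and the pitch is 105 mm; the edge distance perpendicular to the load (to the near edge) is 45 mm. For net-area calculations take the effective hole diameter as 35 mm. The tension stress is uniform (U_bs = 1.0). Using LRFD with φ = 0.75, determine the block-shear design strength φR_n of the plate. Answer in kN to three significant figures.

161 kN

Shear plane L_v = 60 + 1·105 = 165 mm; A_gv = 165 × 6 = 990 mm².
A_nv = (165 − 1.5·35) × 6 = 675 mm².
A_nt = (45 − 0.5·35) × 6 = 165 mm².
0.6 F_u A_nv = 162 kN; 0.6 F_y A_gv = 148.5 kN → shear yielding governs the shear term.
R_n = 148.5 + 1.0 × 400 × 165 / 1000 = 214.5 kN.
Design strength φR_n = 0.75 × 214.5 = 161 kN.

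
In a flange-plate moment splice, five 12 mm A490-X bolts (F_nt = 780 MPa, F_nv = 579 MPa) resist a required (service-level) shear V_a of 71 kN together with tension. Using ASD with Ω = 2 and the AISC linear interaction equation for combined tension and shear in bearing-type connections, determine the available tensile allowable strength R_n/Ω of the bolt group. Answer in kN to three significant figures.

A_b = π·12²/4 = 113.1 mm²; f_rv = 71 × 1000 / (5 × 113.1) = 125.6 MPa.
F'_nt = 1.3 F_nt − (Ω F_nt / F_nv) f_rv = 1.3·780 − (2·780/579)·125.6 = 675.7 MPa, capped at F_nt → F'_nt = 675.7 MPa.
R_n = F'_nt · A_b · n = 675.7 × 113.1 × 5 / 1000 = 382.1 kN.
Allowable strength R_n/Ω = 382.1 / 2 = 191 kN.

191 kN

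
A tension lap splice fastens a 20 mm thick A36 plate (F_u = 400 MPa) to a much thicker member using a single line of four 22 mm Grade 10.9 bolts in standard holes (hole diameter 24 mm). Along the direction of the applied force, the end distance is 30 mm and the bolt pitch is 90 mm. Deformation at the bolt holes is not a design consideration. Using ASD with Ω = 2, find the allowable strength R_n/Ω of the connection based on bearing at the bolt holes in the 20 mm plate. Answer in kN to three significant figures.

Per bolt r_n = 1.5 l_c t F_u ≤ 3.0 d t F_u; upper limit = 3.0 × 22 × 20 × 400 / 1000 = 528 kN.
Edge bolt: l_c = 30 − 24/2 = 18 mm → 1.5 × 18 × 20 × 400 / 1000 = 216 → r_n = 216 kN.
Interior bolts: l_c = 90 − 24 = 66 mm → 1.5 × 66 × 20 × 400 / 1000 = 792 → r_n = 528 kN.
R_n = 1 × 216 + 3 × 528 = 1800 kN.
Allowable strength R_n/Ω = 1800 / 2 = 900 kN.

900 kN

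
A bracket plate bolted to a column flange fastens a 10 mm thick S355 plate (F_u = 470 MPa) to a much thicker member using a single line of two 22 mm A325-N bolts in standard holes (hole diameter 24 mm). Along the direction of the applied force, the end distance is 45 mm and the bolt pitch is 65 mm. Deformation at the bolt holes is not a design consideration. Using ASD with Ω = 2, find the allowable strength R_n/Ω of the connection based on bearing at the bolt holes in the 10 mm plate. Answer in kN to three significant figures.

261 kN

Per bolt r_n = 1.5 l_c t F_u ≤ 3.0 d t F_u; upper limit = 3.0 × 22 × 10 × 470 / 1000 = 310.2 kN.
Edge bolt: l_c = 45 − 24/2 = 33 mm → 1.5 × 33 × 10 × 470 / 1000 = 232.7 → r_n = 232.7 kN.
Interior bolts: l_c = 65 − 24 = 41 mm → 1.5 × 41 × 10 × 470 / 1000 = 289.1 → r_n = 289.1 kN.
R_n = 1 × 232.7 + 1 × 289.1 = 521.7 kN.
Allowable strength R_n/Ω = 521.7 / 2 = 261 kN.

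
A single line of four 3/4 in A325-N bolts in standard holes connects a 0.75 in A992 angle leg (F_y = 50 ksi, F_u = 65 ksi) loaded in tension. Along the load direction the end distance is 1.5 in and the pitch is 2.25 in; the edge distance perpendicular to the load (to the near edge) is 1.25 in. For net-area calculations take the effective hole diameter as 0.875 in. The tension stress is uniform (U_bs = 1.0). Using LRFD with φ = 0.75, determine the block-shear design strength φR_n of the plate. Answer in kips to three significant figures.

Shear plane L_v = 1.5 + 3·2.25 = 8.25 in; A_gv = 8.25 × 0.75 = 6.188 in².
A_nv = (8.25 − 3.5·0.875) × 0.75 = 3.891 in².
A_nt = (1.25 − 0.5·0.875) × 0.75 = 0.6094 in².
0.6 F_u A_nv = 151.7 kips; 0.6 F_y A_gv = 185.6 kips → shear rupture governs the shear term.
R_n = 151.7 + 1.0 × 65 × 0.6094 = 191.3 kips.
Design strength φR_n = 0.75 × 191.3 = 144 kips.

144 kips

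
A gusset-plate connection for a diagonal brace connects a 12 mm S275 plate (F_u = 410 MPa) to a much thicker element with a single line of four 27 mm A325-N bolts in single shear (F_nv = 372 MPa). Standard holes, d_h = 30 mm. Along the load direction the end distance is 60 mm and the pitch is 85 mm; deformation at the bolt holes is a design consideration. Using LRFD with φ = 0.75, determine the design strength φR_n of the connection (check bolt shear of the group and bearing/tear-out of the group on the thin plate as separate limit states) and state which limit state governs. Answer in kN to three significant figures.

639 kN (bolt shear governs)

Bolt shear: A_b = π·27²/4 = 572.6 mm²; R_n = 372 × 572.6 × 4 × 1 / 1000 = 852 kN → 0.75 × 852 = 639 kN.
Bearing (1.2 l_c t F_u ≤ 2.4 d t F_u): upper limit = 2.4·27·12·410 / 1000 = 318.8 kN.
  Edge l_c = 60 − 30/2 = 45 → r_n = 265.7 kN; interior l_c = 85 − 30 = 55 → r_n = 318.8 kN.
  R_n,bearing = 1·265.7 + 3·318.8 = 1222 kN → 0.75 × 1222 = 917 kN.
Bolt shear governs: 639 kN.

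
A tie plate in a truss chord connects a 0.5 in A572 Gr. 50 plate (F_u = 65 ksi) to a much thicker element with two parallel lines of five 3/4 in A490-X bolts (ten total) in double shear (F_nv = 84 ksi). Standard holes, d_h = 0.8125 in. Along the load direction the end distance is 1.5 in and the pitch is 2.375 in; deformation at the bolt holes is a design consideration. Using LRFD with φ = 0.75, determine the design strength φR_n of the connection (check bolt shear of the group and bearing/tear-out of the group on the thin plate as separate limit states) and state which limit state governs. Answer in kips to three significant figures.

415 kips (bearing governs)

Bolt shear: A_b = π·0.75²/4 = 0.4418 in²; R_n = 84 × 0.4418 × 10 × 2 = 742.2 kips → 0.75 × 742.2 = 557 kips.
Bearing (1.2 l_c t F_u ≤ 2.4 d t F_u): upper limit = 2.4·0.75·0.5·65 = 58.5 kips.
  Edge l_c = 1.5 − 0.8125/2 = 1.094 → r_n = 42.66 kips; interior l_c = 2.375 − 0.8125 = 1.562 → r_n = 58.5 kips.
  R_n,bearing = 2·42.66 + 8·58.5 = 553.3 kips → 0.75 × 553.3 = 415 kips.
Bearing governs: 415 kips.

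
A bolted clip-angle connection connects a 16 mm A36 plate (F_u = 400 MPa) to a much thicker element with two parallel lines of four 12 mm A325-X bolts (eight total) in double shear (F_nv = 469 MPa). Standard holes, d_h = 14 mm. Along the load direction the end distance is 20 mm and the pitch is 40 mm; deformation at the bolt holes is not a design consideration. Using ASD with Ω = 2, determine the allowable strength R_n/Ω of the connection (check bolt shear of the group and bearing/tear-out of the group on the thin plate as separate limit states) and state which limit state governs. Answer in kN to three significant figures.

424 kN (bolt shear governs)

Bolt shear: A_b = π·12²/4 = 113.1 mm²; R_n = 469 × 113.1 × 8 × 2 / 1000 = 848.7 kN → 848.7 / 2 = 424 kN.
Bearing (1.5 l_c t F_u ≤ 3.0 d t F_u): upper limit = 3.0·12·16·400 / 1000 = 230.4 kN.
  Edge l_c = 20 − 14/2 = 13 → r_n = 124.8 kN; interior l_c = 40 − 14 = 26 → r_n = 230.4 kN.
  R_n,bearing = 2·124.8 + 6·230.4 = 1632 kN → 1632 / 2 = 816 kN.
Bolt shear governs: 424 kN.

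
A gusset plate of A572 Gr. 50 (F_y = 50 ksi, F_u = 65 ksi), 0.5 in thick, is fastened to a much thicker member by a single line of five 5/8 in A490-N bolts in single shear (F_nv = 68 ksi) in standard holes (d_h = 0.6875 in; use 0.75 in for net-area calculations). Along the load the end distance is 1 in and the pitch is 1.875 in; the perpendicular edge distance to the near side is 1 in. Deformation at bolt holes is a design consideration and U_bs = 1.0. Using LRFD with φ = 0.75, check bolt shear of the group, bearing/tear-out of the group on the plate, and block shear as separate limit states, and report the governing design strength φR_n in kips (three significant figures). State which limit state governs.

Bolt shear: A_b = π·0.625²/4 = 0.3068 in²; R_n = 68 × 0.3068 × 5 × 1 = 104.3 kips → 0.75 × 104.3 = 78.2 kips.
Bearing: edge l_c = 0.6562, r_n = 25.59 kips; interior l_c = 1.188, r_n = 46.31 kips; R_n = 25.59 + 4·46.31 = 210.8 kips → 158 kips.
Block shear: A_gv = 4.25, A_nv = 2.562, A_nt = 0.3125 in²; R_n = min(0.6F_uA_nv, 0.6F_yA_gv) + U_bs·F_u·A_nt = 120.2 kips → 90.2 kips.
Bolt shear governs: 78.2 kips.

78.2 kips (bolt shear governs)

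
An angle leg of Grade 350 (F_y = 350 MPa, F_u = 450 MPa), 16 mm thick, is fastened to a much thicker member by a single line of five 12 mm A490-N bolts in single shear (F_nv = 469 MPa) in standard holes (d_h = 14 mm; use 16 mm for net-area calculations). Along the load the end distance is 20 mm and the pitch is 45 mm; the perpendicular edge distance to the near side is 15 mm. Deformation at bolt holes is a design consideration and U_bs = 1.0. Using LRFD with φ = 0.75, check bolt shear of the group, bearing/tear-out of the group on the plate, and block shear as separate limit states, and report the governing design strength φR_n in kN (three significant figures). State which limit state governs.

199 kN (bolt shear governs)

Bolt shear: A_b = π·12²/4 = 113.1 mm²; R_n = 469 × 113.1 × 5 × 1 / 1000 = 265.2 kN → 0.75 × 265.2 = 199 kN.
Bearing: edge l_c = 13, r_n = 112.3 kN; interior l_c = 31, r_n = 207.4 kN; R_n = 112.3 + 4·207.4 = 941.8 kN → 706 kN.
Block shear: A_gv = 3200, A_nv = 2048, A_nt = 112 mm²; R_n = min(0.6F_uA_nv, 0.6F_yA_gv) + U_bs·F_u·A_nt = 603.4 kN → 453 kN.
Bolt shear governs: 199 kN.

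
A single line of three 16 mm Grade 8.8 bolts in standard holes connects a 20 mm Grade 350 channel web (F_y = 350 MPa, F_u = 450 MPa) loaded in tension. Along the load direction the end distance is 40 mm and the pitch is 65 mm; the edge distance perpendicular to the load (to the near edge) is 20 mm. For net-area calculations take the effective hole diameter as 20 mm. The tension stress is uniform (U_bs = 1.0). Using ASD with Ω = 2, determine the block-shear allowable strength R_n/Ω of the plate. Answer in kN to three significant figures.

369 kN

Shear plane L_v = 40 + 2·65 = 170 mm; A_gv = 170 × 20 = 3400 mm².
A_nv = (170 − 2.5·20) × 20 = 2400 mm².
A_nt = (20 − 0.5·20) × 20 = 200 mm².
0.6 F_u A_nv = 648 kN; 0.6 F_y A_gv = 714 kN → shear rupture governs the shear term.
R_n = 648 + 1.0 × 450 × 200 / 1000 = 738 kN.
Allowable strength R_n/Ω = 738 / 2 = 369 kN.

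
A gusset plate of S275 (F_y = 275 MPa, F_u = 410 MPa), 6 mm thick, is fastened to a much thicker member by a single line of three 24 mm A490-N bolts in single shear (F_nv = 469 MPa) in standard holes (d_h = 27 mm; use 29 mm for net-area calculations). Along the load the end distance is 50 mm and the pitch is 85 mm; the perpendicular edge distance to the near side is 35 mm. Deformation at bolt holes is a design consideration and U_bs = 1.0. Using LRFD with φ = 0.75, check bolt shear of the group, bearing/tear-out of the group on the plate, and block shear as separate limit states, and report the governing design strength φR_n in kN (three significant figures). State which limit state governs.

Bolt shear: A_b = π·24²/4 = 452.4 mm²; R_n = 469 × 452.4 × 3 × 1 / 1000 = 636.5 kN → 0.75 × 636.5 = 477 kN.
Bearing: edge l_c = 36.5, r_n = 107.7 kN; interior l_c = 58, r_n = 141.7 kN; R_n = 107.7 + 2·141.7 = 391.1 kN → 293 kN.
Block shear: A_gv = 1320, A_nv = 885, A_nt = 123 mm²; R_n = min(0.6F_uA_nv, 0.6F_yA_gv) + U_bs·F_u·A_nt = 268.1 kN → 201 kN.
Block shear governs: 201 kN.

201 kN (block shear governs)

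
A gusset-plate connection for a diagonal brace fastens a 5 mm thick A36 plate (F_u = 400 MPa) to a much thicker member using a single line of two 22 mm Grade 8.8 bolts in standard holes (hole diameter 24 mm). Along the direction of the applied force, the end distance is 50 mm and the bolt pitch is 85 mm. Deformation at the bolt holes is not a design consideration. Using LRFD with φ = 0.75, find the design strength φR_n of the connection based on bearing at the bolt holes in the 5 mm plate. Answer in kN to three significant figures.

Per bolt r_n = 1.5 l_c t F_u ≤ 3.0 d t F_u; upper limit = 3.0 × 22 × 5 × 400 / 1000 = 132 kN.
Edge bolt: l_c = 50 − 24/2 = 38 mm → 1.5 × 38 × 5 × 400 / 1000 = 114 → r_n = 114 kN.
Interior bolts: l_c = 85 − 24 = 61 mm → 1.5 × 61 × 5 × 400 / 1000 = 183 → r_n = 132 kN.
R_n = 1 × 114 + 1 × 132 = 246 kN.
Design strength φR_n = 0.75 × 246 = 184 kN.

184 kN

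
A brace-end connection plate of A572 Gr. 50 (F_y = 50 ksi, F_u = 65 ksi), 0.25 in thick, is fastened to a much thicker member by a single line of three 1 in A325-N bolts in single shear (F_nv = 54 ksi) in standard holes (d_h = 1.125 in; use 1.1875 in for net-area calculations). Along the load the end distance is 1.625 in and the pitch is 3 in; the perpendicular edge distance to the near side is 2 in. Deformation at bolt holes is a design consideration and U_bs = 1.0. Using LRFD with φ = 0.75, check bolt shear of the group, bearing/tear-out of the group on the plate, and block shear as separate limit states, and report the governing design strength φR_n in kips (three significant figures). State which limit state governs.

51.2 kips (block shear governs)

Bolt shear: A_b = π·1²/4 = 0.7854 in²; R_n = 54 × 0.7854 × 3 × 1 = 127.2 kips → 0.75 × 127.2 = 95.4 kips.
Bearing: edge l_c = 1.062, r_n = 20.72 kips; interior l_c = 1.875, r_n = 36.56 kips; R_n = 20.72 + 2·36.56 = 93.84 kips → 70.4 kips.
Block shear: A_gv = 1.906, A_nv = 1.164, A_nt = 0.3516 in²; R_n = min(0.6F_uA_nv, 0.6F_yA_gv) + U_bs·F_u·A_nt = 68.25 kips → 51.2 kips.
Block shear governs: 51.2 kips.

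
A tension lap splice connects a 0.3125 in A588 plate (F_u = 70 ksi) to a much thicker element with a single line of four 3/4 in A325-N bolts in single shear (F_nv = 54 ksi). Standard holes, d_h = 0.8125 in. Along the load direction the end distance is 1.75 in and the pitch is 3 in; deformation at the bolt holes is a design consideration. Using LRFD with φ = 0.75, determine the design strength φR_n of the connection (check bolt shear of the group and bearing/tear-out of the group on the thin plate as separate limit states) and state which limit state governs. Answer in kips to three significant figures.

71.6 kips (bolt shear governs)

Bolt shear: A_b = π·0.75²/4 = 0.4418 in²; R_n = 54 × 0.4418 × 4 × 1 = 95.43 kips → 0.75 × 95.43 = 71.6 kips.
Bearing (1.2 l_c t F_u ≤ 2.4 d t F_u): upper limit = 2.4·0.75·0.3125·70 = 39.38 kips.
  Edge l_c = 1.75 − 0.8125/2 = 1.344 → r_n = 35.27 kips; interior l_c = 3 − 0.8125 = 2.188 → r_n = 39.38 kips.
  R_n,bearing = 1·35.27 + 3·39.38 = 153.4 kips → 0.75 × 153.4 = 115 kips.
Bolt shear governs: 71.6 kips.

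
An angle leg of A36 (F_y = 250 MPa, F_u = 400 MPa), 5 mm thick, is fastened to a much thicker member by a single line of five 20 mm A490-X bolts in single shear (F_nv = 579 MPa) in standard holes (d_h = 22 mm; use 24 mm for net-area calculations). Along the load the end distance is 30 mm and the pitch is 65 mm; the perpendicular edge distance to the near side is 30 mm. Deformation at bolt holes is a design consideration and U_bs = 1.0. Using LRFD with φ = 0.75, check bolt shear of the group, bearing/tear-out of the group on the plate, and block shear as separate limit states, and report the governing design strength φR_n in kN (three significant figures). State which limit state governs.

190 kN (block shear governs)

Bolt shear: A_b = π·20²/4 = 314.2 mm²; R_n = 579 × 314.2 × 5 × 1 / 1000 = 909.5 kN → 0.75 × 909.5 = 682 kN.
Bearing: edge l_c = 19, r_n = 45.6 kN; interior l_c = 43, r_n = 96 kN; R_n = 45.6 + 4·96 = 429.6 kN → 322 kN.
Block shear: A_gv = 1450, A_nv = 910, A_nt = 90 mm²; R_n = min(0.6F_uA_nv, 0.6F_yA_gv) + U_bs·F_u·A_nt = 253.5 kN → 190 kN.
Block shear governs: 190 kN.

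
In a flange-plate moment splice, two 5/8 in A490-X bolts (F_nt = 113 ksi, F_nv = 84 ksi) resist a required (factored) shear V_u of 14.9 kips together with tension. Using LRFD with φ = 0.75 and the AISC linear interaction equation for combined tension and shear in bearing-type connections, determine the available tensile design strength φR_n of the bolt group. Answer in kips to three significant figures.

47.6 kips

A_b = π·0.625²/4 = 0.3068 in²; f_rv = 14.9 / (2 × 0.3068) = 24.28 ksi.
F'_nt = 1.3 F_nt − (F_nt / φF_nv) f_rv = 1.3·113 − (113/(0.75·84))·24.28 = 103.3 ksi, capped at F_nt → F'_nt = 103.3 ksi.
R_n = F'_nt · A_b · n = 103.3 × 0.3068 × 2 = 63.41 kips.
Design strength φR_n = 0.75 × 63.41 = 47.6 kips.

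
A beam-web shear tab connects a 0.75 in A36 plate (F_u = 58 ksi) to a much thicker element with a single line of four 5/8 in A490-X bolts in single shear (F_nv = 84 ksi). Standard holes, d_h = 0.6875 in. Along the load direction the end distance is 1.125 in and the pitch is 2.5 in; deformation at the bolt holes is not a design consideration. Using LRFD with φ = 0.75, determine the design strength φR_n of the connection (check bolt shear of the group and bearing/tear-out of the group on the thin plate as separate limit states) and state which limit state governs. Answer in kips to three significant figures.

77.3 kips (bolt shear governs)

Bolt shear: A_b = π·0.625²/4 = 0.3068 in²; R_n = 84 × 0.3068 × 4 × 1 = 103.1 kips → 0.75 × 103.1 = 77.3 kips.
Bearing (1.5 l_c t F_u ≤ 3.0 d t F_u): upper limit = 3.0·0.625·0.75·58 = 81.56 kips.
  Edge l_c = 1.125 − 0.6875/2 = 0.7812 → r_n = 50.98 kips; interior l_c = 2.5 − 0.6875 = 1.812 → r_n = 81.56 kips.
  R_n,bearing = 1·50.98 + 3·81.56 = 295.7 kips → 0.75 × 295.7 = 222 kips.
Bolt shear governs: 77.3 kips.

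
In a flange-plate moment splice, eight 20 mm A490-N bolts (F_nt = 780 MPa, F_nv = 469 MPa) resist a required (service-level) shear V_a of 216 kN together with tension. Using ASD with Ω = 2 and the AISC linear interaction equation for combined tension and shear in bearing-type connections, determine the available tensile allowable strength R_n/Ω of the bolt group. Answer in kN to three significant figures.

915 kN

A_b = π·20²/4 = 314.2 mm²; f_rv = 216 × 1000 / (8 × 314.2) = 85.94 MPa.
F'_nt = 1.3 F_nt − (Ω F_nt / F_nv) f_rv = 1.3·780 − (2·780/469)·85.94 = 728.1 MPa, capped at F_nt → F'_nt = 728.1 MPa.
R_n = F'_nt · A_b · n = 728.1 × 314.2 × 8 / 1000 = 1830 kN.
Allowable strength R_n/Ω = 1830 / 2 = 915 kN.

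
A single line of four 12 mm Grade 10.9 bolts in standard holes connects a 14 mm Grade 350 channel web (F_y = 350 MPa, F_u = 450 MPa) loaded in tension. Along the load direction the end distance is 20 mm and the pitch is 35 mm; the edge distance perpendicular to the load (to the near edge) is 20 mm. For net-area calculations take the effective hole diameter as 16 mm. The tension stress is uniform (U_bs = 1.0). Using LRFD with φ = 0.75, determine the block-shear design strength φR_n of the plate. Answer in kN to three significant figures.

Shear plane L_v = 20 + 3·35 = 125 mm; A_gv = 125 × 14 = 1750 mm².
A_nv = (125 − 3.5·16) × 14 = 966 mm².
A_nt = (20 − 0.5·16) × 14 = 168 mm².
0.6 F_u A_nv = 260.8 kN; 0.6 F_y A_gv = 367.5 kN → shear rupture governs the shear term.
R_n = 260.8 + 1.0 × 450 × 168 / 1000 = 336.4 kN.
Design strength φR_n = 0.75 × 336.4 = 252 kN.

252 kN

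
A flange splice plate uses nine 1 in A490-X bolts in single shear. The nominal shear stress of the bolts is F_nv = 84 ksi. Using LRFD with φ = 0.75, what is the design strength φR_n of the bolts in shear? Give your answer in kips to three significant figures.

445 kips

A_b = π × 1² / 4 = 0.7854 in².
R_n = F_nv · A_b · n · n_s = 84 × 0.7854 × 9 × 1 = 593.8 kips.
Design strength φR_n = 0.75 × 593.8 = 445 kips.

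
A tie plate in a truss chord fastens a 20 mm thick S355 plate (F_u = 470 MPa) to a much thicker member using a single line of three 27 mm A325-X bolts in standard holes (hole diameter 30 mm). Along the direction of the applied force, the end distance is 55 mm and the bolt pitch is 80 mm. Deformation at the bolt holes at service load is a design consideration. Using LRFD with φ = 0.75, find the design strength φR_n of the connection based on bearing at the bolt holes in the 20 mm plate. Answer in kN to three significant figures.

1180 kN

Per bolt r_n = 1.2 l_c t F_u ≤ 2.4 d t F_u; upper limit = 2.4 × 27 × 20 × 470 / 1000 = 609.1 kN.
Edge bolt: l_c = 55 − 30/2 = 40 mm → 1.2 × 40 × 20 × 470 / 1000 = 451.2 → r_n = 451.2 kN.
Interior bolts: l_c = 80 − 30 = 50 mm → 1.2 × 50 × 20 × 470 / 1000 = 564 → r_n = 564 kN.
R_n = 1 × 451.2 + 2 × 564 = 1579 kN.
Design strength φR_n = 0.75 × 1579 = 1180 kN.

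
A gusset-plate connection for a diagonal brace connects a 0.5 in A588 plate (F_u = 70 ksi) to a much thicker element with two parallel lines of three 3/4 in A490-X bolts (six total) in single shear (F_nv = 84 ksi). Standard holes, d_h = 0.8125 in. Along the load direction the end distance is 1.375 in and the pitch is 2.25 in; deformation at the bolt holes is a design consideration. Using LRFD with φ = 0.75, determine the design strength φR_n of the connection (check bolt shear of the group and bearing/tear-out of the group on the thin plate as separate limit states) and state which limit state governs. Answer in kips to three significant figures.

167 kips (bolt shear governs)

Bolt shear: A_b = π·0.75²/4 = 0.4418 in²; R_n = 84 × 0.4418 × 6 × 1 = 222.7 kips → 0.75 × 222.7 = 167 kips.
Bearing (1.2 l_c t F_u ≤ 2.4 d t F_u): upper limit = 2.4·0.75·0.5·70 = 63 kips.
  Edge l_c = 1.375 − 0.8125/2 = 0.9688 → r_n = 40.69 kips; interior l_c = 2.25 − 0.8125 = 1.438 → r_n = 60.37 kips.
  R_n,bearing = 2·40.69 + 4·60.37 = 322.9 kips → 0.75 × 322.9 = 242 kips.
Bolt shear governs: 167 kips.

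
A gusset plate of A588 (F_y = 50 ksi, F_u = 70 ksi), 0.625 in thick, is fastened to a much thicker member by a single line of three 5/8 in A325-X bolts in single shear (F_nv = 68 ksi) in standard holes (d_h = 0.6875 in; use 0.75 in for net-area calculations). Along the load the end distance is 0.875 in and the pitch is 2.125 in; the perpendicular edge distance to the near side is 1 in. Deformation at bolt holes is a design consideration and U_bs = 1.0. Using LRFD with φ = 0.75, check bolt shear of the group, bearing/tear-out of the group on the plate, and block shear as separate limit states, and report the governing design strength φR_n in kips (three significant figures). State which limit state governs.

46.9 kips (bolt shear governs)

Bolt shear: A_b = π·0.625²/4 = 0.3068 in²; R_n = 68 × 0.3068 × 3 × 1 = 62.59 kips → 0.75 × 62.59 = 46.9 kips.
Bearing: edge l_c = 0.5312, r_n = 27.89 kips; interior l_c = 1.438, r_n = 65.62 kips; R_n = 27.89 + 2·65.62 = 159.1 kips → 119 kips.
Block shear: A_gv = 3.203, A_nv = 2.031, A_nt = 0.3906 in²; R_n = min(0.6F_uA_nv, 0.6F_yA_gv) + U_bs·F_u·A_nt = 112.7 kips → 84.5 kips.
Bolt shear governs: 46.9 kips.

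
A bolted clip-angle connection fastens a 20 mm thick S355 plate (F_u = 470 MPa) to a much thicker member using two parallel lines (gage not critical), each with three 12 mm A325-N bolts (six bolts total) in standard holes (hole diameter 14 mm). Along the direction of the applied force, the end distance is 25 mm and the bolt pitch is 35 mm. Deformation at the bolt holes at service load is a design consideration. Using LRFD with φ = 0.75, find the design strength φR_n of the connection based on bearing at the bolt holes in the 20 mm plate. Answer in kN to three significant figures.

Per bolt r_n = 1.2 l_c t F_u ≤ 2.4 d t F_u; upper limit = 2.4 × 12 × 20 × 470 / 1000 = 270.7 kN.
Edge bolt: l_c = 25 − 14/2 = 18 mm → 1.2 × 18 × 20 × 470 / 1000 = 203 → r_n = 203 kN.
Interior bolts: l_c = 35 − 14 = 21 mm → 1.2 × 21 × 20 × 470 / 1000 = 236.9 → r_n = 236.9 kN.
R_n = 2 × 203 + 4 × 236.9 = 1354 kN.
Design strength φR_n = 0.75 × 1354 = 1020 kN.

1020 kN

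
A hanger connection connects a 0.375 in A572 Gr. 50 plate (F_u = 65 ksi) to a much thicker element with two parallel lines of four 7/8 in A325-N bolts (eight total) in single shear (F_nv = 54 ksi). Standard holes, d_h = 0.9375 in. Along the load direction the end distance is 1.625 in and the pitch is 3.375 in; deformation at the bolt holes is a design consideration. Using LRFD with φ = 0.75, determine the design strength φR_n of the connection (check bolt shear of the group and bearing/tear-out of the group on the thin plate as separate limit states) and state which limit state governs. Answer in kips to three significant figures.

Bolt shear: A_b = π·0.875²/4 = 0.6013 in²; R_n = 54 × 0.6013 × 8 × 1 = 259.8 kips → 0.75 × 259.8 = 195 kips.
Bearing (1.2 l_c t F_u ≤ 2.4 d t F_u): upper limit = 2.4·0.875·0.375·65 = 51.19 kips.
  Edge l_c = 1.625 − 0.9375/2 = 1.156 → r_n = 33.82 kips; interior l_c = 3.375 − 0.9375 = 2.438 → r_n = 51.19 kips.
  R_n,bearing = 2·33.82 + 6·51.19 = 374.8 kips → 0.75 × 374.8 = 281 kips.
Bolt shear governs: 195 kips.

195 kips (bolt shear governs)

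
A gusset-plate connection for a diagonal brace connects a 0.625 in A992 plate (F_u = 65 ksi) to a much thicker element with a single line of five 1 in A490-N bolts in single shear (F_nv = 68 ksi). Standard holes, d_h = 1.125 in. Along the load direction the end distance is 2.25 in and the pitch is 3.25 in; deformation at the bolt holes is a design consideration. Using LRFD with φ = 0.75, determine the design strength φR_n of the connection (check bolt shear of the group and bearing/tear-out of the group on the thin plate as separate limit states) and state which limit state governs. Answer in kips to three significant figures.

200 kips (bolt shear governs)

Bolt shear: A_b = π·1²/4 = 0.7854 in²; R_n = 68 × 0.7854 × 5 × 1 = 267 kips → 0.75 × 267 = 200 kips.
Bearing (1.2 l_c t F_u ≤ 2.4 d t F_u): upper limit = 2.4·1·0.625·65 = 97.5 kips.
  Edge l_c = 2.25 − 1.125/2 = 1.688 → r_n = 82.27 kips; interior l_c = 3.25 − 1.125 = 2.125 → r_n = 97.5 kips.
  R_n,bearing = 1·82.27 + 4·97.5 = 472.3 kips → 0.75 × 472.3 = 354 kips.
Bolt shear governs: 200 kips.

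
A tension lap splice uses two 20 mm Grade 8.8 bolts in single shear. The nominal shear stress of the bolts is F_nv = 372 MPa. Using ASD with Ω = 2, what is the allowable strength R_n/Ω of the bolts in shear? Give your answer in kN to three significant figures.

117 kN

A_b = π × 20² / 4 = 314.2 mm².
R_n = F_nv · A_b · n · n_s = 372 × 314.2 × 2 × 1 / 1000 = 233.7 kN.
Allowable strength R_n/Ω = 233.7 / 2 = 117 kN.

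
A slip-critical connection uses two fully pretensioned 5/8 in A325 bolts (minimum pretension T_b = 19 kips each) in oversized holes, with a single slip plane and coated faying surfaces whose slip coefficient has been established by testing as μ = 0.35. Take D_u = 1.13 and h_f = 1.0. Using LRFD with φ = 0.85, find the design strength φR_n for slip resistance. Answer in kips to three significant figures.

12.8 kips

R_n = μ · D_u · h_f · T_b · n_s · n_b = 0.35 × 1.13 × 1.0 × 19 × 1 × 2 = 15.03 kips.
Design strength φR_n = 0.85 × 15.03 = 12.8 kips.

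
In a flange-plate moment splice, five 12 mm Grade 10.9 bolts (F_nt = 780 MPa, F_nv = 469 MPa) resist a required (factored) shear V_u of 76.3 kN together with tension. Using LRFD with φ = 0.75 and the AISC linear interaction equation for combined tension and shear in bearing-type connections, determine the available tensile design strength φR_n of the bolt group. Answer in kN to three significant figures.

A_b = π·12²/4 = 113.1 mm²; f_rv = 76.3 × 1000 / (5 × 113.1) = 134.9 MPa.
F'_nt = 1.3 F_nt − (F_nt / φF_nv) f_rv = 1.3·780 − (780/(0.75·469))·134.9 = 714.8 MPa, capped at F_nt → F'_nt = 714.8 MPa.
R_n = F'_nt · A_b · n = 714.8 × 113.1 × 5 / 1000 = 404.2 kN.
Design strength φR_n = 0.75 × 404.2 = 303 kN.

303 kN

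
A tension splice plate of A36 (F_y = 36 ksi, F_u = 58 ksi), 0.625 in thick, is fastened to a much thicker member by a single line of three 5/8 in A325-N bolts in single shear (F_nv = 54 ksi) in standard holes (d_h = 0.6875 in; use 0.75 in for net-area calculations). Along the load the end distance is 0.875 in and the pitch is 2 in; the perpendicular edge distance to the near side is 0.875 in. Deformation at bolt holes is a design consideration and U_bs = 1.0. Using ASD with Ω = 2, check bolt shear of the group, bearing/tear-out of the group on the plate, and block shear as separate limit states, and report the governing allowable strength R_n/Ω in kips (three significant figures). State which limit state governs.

Bolt shear: A_b = π·0.625²/4 = 0.3068 in²; R_n = 54 × 0.3068 × 3 × 1 = 49.7 kips → 49.7 / 2 = 24.9 kips.
Bearing: edge l_c = 0.5312, r_n = 23.11 kips; interior l_c = 1.312, r_n = 54.38 kips; R_n = 23.11 + 2·54.38 = 131.9 kips → 65.9 kips.
Block shear: A_gv = 3.047, A_nv = 1.875, A_nt = 0.3125 in²; R_n = min(0.6F_uA_nv, 0.6F_yA_gv) + U_bs·F_u·A_nt = 83.38 kips → 41.7 kips.
Bolt shear governs: 24.9 kips.

24.9 kips (bolt shear governs)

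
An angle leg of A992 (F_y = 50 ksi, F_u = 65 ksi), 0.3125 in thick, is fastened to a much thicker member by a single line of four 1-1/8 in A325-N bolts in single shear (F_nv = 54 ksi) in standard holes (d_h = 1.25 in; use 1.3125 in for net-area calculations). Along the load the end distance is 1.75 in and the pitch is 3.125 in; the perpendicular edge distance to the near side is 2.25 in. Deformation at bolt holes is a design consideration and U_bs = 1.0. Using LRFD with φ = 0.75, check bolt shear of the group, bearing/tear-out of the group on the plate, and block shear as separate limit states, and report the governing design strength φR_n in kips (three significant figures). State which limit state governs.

84 kips (block shear governs)

Bolt shear: A_b = π·1.125²/4 = 0.994 in²; R_n = 54 × 0.994 × 4 × 1 = 214.7 kips → 0.75 × 214.7 = 161 kips.
Bearing: edge l_c = 1.125, r_n = 27.42 kips; interior l_c = 1.875, r_n = 45.7 kips; R_n = 27.42 + 3·45.7 = 164.5 kips → 123 kips.
Block shear: A_gv = 3.477, A_nv = 2.041, A_nt = 0.498 in²; R_n = min(0.6F_uA_nv, 0.6F_yA_gv) + U_bs·F_u·A_nt = 112 kips → 84 kips.
Block shear governs: 84 kips.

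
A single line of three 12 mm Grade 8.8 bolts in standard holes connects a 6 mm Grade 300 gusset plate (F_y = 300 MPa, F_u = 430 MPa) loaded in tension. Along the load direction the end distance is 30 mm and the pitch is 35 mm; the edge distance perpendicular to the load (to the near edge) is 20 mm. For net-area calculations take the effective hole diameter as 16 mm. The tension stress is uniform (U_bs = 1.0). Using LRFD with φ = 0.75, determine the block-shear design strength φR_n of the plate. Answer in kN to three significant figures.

Shear plane L_v = 30 + 2·35 = 100 mm; A_gv = 100 × 6 = 600 mm².
A_nv = (100 − 2.5·16) × 6 = 360 mm².
A_nt = (20 − 0.5·16) × 6 = 72 mm².
0.6 F_u A_nv = 92.88 kN; 0.6 F_y A_gv = 108 kN → shear rupture governs the shear term.
R_n = 92.88 + 1.0 × 430 × 72 / 1000 = 123.8 kN.
Design strength φR_n = 0.75 × 123.8 = 92.9 kN.

92.9 kN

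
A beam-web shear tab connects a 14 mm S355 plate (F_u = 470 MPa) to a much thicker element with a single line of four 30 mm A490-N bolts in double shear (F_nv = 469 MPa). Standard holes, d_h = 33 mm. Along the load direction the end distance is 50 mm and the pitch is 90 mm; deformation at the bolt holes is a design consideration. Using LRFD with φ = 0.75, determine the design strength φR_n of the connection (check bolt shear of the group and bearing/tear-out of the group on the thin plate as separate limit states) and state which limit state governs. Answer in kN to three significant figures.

1210 kN (bearing governs)

Bolt shear: A_b = π·30²/4 = 706.9 mm²; R_n = 469 × 706.9 × 4 × 2 / 1000 = 2652 kN → 0.75 × 2652 = 1990 kN.
Bearing (1.2 l_c t F_u ≤ 2.4 d t F_u): upper limit = 2.4·30·14·470 / 1000 = 473.8 kN.
  Edge l_c = 50 − 33/2 = 33.5 → r_n = 264.5 kN; interior l_c = 90 − 33 = 57 → r_n = 450.1 kN.
  R_n,bearing = 1·264.5 + 3·450.1 = 1615 kN → 0.75 × 1615 = 1210 kN.
Bearing governs: 1210 kN.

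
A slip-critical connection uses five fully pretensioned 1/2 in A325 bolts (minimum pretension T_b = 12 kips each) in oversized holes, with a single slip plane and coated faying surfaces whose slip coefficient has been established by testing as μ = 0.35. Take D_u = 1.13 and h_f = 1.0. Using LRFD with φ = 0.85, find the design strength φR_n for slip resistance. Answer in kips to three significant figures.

20.2 kips

R_n = μ · D_u · h_f · T_b · n_s · n_b = 0.35 × 1.13 × 1.0 × 12 × 1 × 5 = 23.73 kips.
Design strength φR_n = 0.85 × 23.73 = 20.2 kips.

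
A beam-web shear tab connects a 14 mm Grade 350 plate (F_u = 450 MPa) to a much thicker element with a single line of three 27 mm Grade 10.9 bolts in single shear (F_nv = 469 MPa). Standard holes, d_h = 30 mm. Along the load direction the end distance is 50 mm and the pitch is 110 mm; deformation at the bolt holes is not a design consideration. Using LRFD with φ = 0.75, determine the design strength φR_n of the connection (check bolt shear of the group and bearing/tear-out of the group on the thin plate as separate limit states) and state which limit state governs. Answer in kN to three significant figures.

604 kN (bolt shear governs)

Bolt shear: A_b = π·27²/4 = 572.6 mm²; R_n = 469 × 572.6 × 3 × 1 / 1000 = 805.6 kN → 0.75 × 805.6 = 604 kN.
Bearing (1.5 l_c t F_u ≤ 3.0 d t F_u): upper limit = 3.0·27·14·450 / 1000 = 510.3 kN.
  Edge l_c = 50 − 30/2 = 35 → r_n = 330.8 kN; interior l_c = 110 − 30 = 80 → r_n = 510.3 kN.
  R_n,bearing = 1·330.8 + 2·510.3 = 1351 kN → 0.75 × 1351 = 1010 kN.
Bolt shear governs: 604 kN.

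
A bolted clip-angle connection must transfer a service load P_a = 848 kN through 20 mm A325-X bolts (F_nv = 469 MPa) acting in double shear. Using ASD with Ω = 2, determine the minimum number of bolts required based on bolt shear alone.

6 bolts

A_b = π·20²/4 = 314.2 mm².
Per-bolt allowable strength R_n/Ω = 469 × 314.2 × 2 / 1000 / 2 = 147.3 kN.
n ≥ 848 / 147.3 = 5.755 → use 6 bolts.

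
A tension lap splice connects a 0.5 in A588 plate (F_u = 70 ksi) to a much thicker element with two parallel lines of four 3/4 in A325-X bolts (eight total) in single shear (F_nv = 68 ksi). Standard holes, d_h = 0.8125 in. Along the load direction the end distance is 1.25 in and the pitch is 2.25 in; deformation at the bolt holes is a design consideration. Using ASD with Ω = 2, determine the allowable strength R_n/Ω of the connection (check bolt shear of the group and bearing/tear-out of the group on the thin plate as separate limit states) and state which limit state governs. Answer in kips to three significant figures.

120 kips (bolt shear governs)

Bolt shear: A_b = π·0.75²/4 = 0.4418 in²; R_n = 68 × 0.4418 × 8 × 1 = 240.3 kips → 240.3 / 2 = 120 kips.
Bearing (1.2 l_c t F_u ≤ 2.4 d t F_u): upper limit = 2.4·0.75·0.5·70 = 63 kips.
  Edge l_c = 1.25 − 0.8125/2 = 0.8438 → r_n = 35.44 kips; interior l_c = 2.25 − 0.8125 = 1.438 → r_n = 60.37 kips.
  R_n,bearing = 2·35.44 + 6·60.37 = 433.1 kips → 433.1 / 2 = 217 kips.
Bolt shear governs: 120 kips.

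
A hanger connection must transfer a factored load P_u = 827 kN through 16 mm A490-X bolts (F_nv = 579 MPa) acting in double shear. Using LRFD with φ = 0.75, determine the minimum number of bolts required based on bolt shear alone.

A_b = π·16²/4 = 201.1 mm².
Per-bolt design strength φR_n = 0.75 × 579 × 201.1 × 2 / 1000 = 174.6 kN.
n ≥ 827 / 174.6 = 4.736 → use 5 bolts.

5 bolts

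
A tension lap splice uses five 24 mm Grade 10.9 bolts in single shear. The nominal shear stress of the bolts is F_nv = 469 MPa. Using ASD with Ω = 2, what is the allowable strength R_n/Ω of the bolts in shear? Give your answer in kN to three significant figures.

530 kN

A_b = π × 24² / 4 = 452.4 mm².
R_n = F_nv · A_b · n · n_s = 469 × 452.4 × 5 × 1 / 1000 = 1061 kN.
Allowable strength R_n/Ω = 1061 / 2 = 530 kN.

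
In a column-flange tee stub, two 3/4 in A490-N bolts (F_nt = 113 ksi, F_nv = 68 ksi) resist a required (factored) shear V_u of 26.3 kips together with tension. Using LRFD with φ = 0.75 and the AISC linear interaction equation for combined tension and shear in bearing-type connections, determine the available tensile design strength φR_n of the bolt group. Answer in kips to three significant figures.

A_b = π·0.75²/4 = 0.4418 in²; f_rv = 26.3 / (2 × 0.4418) = 29.77 ksi.
F'_nt = 1.3 F_nt − (F_nt / φF_nv) f_rv = 1.3·113 − (113/(0.75·68))·29.77 = 80.95 ksi, capped at F_nt → F'_nt = 80.95 ksi.
R_n = F'_nt · A_b · n = 80.95 × 0.4418 × 2 = 71.52 kips.
Design strength φR_n = 0.75 × 71.52 = 53.6 kips.

53.6 kips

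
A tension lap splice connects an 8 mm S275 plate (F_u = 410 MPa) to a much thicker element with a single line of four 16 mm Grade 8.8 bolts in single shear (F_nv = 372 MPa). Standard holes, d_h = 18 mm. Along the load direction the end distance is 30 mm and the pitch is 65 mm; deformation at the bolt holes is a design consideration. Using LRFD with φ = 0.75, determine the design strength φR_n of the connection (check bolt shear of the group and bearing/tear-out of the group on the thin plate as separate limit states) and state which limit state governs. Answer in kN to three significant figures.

Bolt shear: A_b = π·16²/4 = 201.1 mm²; R_n = 372 × 201.1 × 4 × 1 / 1000 = 299.2 kN → 0.75 × 299.2 = 224 kN.
Bearing (1.2 l_c t F_u ≤ 2.4 d t F_u): upper limit = 2.4·16·8·410 / 1000 = 126 kN.
  Edge l_c = 30 − 18/2 = 21 → r_n = 82.66 kN; interior l_c = 65 − 18 = 47 → r_n = 126 kN.
  R_n,bearing = 1·82.66 + 3·126 = 460.5 kN → 0.75 × 460.5 = 345 kN.
Bolt shear governs: 224 kN.

224 kN (bolt shear governs)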